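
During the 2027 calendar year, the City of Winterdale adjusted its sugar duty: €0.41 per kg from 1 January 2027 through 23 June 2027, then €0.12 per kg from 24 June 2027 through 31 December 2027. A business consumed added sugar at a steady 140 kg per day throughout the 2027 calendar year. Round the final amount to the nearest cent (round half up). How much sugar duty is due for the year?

€13,196.40

1 January – 23 June 2027: 174 days × 140 kg/day = 24,360 kg at €0.41/kg → €9,987.60
24 June – 31 December 2027: 191 days × 140 kg/day = 26,740 kg at €0.12/kg → €3,208.80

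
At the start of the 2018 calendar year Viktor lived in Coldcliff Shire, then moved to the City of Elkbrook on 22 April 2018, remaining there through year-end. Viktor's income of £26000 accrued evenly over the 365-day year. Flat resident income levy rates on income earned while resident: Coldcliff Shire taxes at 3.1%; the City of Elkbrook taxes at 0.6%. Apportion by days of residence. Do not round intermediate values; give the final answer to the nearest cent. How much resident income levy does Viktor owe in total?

£353.67

Coldcliff Shire, 1 January – 21 April 2018: 111 days → £26000 × 3.1% × 111/365 = £245.1123
The City of Elkbrook, 22 April – 31 December 2018: 254 days → £26000 × 0.6% × 254/365 = £108.5589
Total = £353.6712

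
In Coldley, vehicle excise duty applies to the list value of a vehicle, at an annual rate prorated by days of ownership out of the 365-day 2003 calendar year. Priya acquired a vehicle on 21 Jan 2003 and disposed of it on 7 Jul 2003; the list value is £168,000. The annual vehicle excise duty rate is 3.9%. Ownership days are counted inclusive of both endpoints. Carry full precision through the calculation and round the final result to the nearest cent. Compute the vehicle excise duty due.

£3,015.72

Days held (21 Jan – 7 Jul 2003): 168 out of 365
Tax = £168,000 × 3.9% × 168/365 = £3,015.7151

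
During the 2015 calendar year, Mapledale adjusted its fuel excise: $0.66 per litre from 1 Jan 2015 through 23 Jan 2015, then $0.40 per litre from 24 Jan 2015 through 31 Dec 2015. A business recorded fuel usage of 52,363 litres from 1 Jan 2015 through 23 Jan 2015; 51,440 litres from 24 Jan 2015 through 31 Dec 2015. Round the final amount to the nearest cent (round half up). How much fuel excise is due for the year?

$55,135.58

1 Jan – 23 Jan 2015: 52,363 litres at $0.66/litre → $34,559.58
24 Jan – 31 Dec 2015: 51,440 litres at $0.40/litre → $20,576.00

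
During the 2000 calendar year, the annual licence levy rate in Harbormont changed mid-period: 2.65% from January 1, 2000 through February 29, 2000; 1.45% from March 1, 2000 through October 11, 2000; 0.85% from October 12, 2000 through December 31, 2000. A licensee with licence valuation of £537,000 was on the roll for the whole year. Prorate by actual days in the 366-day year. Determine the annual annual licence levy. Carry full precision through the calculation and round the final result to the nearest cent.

£8,129.83

January 1 – February 29, 2000: 60 days at 2.65% → £537,000 × 2.65% × 60/366 = £2,332.8689
March 1 – October 11, 2000: 225 days at 1.45% → £537,000 × 1.45% × 225/366 = £4,786.7828
October 12 – December 31, 2000: 81 days at 0.85% → £537,000 × 0.85% × 81/366 = £1,010.1762
Total = £8,129.8279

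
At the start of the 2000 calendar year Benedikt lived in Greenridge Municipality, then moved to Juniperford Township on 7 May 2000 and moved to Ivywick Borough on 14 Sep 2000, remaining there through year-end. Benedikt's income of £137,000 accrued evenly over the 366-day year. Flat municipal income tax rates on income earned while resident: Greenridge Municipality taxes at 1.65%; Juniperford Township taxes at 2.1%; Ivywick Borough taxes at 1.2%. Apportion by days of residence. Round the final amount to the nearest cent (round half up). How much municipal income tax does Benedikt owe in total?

£2,295.87

Greenridge Municipality, 1 Jan – 6 May 2000: 127 days → £137,000 × 1.65% × 127/366 = £784.3811
Juniperford Township, 7 May – 13 Sep 2000: 130 days → £137,000 × 2.1% × 130/366 = £1,021.8852
Ivywick Borough, 14 Sep – 31 Dec 2000: 109 days → £137,000 × 1.2% × 109/366 = £489.6066
Total = £2,295.8730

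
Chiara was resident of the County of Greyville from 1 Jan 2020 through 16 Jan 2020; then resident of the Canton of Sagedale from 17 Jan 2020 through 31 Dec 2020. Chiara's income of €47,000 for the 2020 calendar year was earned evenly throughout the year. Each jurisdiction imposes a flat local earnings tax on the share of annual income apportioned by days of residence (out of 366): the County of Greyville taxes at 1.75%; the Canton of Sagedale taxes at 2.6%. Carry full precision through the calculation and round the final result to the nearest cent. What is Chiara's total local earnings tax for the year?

The County of Greyville, 1 Jan – 16 Jan 2020: 16 days → €47,000 × 1.75% × 16/366 = €35.9563
The Canton of Sagedale, 17 Jan – 31 Dec 2020: 350 days → €47,000 × 2.6% × 350/366 = €1,168.5792
Total = €1,204.5355

€1,204.54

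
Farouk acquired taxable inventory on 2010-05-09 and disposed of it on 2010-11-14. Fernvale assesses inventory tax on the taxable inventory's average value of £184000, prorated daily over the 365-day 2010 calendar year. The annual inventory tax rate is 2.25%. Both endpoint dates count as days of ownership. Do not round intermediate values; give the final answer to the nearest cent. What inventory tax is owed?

Days held (2010-05-09 to 2010-11-14): 190 out of 365
Tax = £184000 × 2.25% × 190/365 = £2155.0685

£2155.07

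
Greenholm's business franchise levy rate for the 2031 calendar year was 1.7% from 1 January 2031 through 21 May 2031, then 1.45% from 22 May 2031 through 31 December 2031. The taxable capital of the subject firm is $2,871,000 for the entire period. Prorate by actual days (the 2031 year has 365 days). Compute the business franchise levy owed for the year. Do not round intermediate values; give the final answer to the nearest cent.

$44,402.18

1 January – 21 May 2031: 141 days at 1.7% → $2,871,000 × 1.7% × 141/365 = $18,854.2110
22 May – 31 December 2031: 224 days at 1.45% → $2,871,000 × 1.45% × 224/365 = $25,547.9671
Total = $44,402.1781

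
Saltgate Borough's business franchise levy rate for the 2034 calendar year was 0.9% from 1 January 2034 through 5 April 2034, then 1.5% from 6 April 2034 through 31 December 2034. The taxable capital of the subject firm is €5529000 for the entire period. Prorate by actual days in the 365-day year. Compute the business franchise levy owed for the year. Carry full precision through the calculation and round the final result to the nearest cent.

1 January – 5 April 2034: 95 days at 0.9% → €5529000 × 0.9% × 95/365 = €12951.4932
6 April – 31 December 2034: 270 days at 1.5% → €5529000 × 1.5% × 270/365 = €61349.1781
Total = €74300.6712

€74300.67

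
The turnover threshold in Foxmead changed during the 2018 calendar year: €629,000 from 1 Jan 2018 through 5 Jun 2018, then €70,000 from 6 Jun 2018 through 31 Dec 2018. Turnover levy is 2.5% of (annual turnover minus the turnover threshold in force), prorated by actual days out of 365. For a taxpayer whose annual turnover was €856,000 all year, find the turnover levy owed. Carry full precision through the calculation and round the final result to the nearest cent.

1 Jan – 5 Jun 2018: 156 days, exemption €629,000 → (€856,000 − €629,000) × 2.5% × 156/365 = €2,425.4795
6 Jun – 31 Dec 2018: 209 days, exemption €70,000 → (€856,000 − €70,000) × 2.5% × 209/365 = €11,251.6438
Total = €13,677.1233

€13,677.12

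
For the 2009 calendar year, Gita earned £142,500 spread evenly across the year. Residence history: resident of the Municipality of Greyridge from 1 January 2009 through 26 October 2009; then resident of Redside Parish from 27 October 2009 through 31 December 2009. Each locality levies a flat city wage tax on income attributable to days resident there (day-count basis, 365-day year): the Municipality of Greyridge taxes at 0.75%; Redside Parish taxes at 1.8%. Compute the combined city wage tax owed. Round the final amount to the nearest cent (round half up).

£1,339.30

The Municipality of Greyridge, 1 January – 26 October 2009: 299 days → £142,500 × 0.75% × 299/365 = £875.4966
Redside Parish, 27 October – 31 December 2009: 66 days → £142,500 × 1.8% × 66/365 = £463.8082
Total = £1,339.3048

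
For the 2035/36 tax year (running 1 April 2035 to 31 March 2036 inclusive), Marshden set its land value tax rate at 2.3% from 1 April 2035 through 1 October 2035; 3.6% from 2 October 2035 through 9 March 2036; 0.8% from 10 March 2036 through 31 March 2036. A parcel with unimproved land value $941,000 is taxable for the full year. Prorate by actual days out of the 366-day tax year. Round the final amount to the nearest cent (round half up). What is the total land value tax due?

$26,142.32

1 April – 1 October 2035: 184 days at 2.3% → $941,000 × 2.3% × 184/366 = $10,880.6339
2 October 2035 – 9 March 2036: 160 days at 3.6% → $941,000 × 3.6% × 160/366 = $14,809.1803
10 March – 31 March 2036: 22 days at 0.8% → $941,000 × 0.8% × 22/366 = $452.5027
Total = $26,142.3169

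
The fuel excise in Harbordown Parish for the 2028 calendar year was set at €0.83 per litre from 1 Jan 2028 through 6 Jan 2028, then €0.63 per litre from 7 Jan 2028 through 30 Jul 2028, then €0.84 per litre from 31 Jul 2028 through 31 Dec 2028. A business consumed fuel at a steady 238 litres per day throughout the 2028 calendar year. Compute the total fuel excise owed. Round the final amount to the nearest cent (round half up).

€62,860.56

1 Jan – 6 Jan 2028: 6 days × 238 litres/day = 1,428 litres at €0.83/litre → €1,185.24
7 Jan – 30 Jul 2028: 206 days × 238 litres/day = 49,028 litres at €0.63/litre → €30,887.64
31 Jul – 31 Dec 2028: 154 days × 238 litres/day = 36,652 litres at €0.84/litre → €30,787.68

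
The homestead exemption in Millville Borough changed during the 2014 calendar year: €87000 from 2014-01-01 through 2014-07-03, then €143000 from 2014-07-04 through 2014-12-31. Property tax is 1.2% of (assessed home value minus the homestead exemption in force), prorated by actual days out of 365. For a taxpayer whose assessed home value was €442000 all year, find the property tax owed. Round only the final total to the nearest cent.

2014-01-01 to 2014-07-03: 184 days, exemption €87000 → (€442000 − €87000) × 1.2% × 184/365 = €2147.5068
2014-07-04 to 2014-12-31: 181 days, exemption €143000 → (€442000 − €143000) × 1.2% × 181/365 = €1779.2548
Total = €3926.7616

€3926.76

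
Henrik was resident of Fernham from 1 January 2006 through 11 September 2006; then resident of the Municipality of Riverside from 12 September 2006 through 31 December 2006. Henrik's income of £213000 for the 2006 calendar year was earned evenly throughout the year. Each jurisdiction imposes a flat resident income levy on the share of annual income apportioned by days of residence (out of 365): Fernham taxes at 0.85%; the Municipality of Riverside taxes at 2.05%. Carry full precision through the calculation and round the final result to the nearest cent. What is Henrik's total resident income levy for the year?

Fernham, 1 January – 11 September 2006: 254 days → £213000 × 0.85% × 254/365 = £1259.9096
The Municipality of Riverside, 12 September – 31 December 2006: 111 days → £213000 × 2.05% × 111/365 = £1327.8945
Total = £2587.8041

£2587.80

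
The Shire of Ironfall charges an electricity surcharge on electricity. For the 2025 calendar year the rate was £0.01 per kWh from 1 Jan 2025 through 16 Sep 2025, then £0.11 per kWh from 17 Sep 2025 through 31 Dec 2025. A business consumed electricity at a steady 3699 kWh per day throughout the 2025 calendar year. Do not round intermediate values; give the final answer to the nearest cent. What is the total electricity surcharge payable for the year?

£52,710.75

1 Jan – 16 Sep 2025: 259 days × 3699 kWh/day = 958,041 kWh at £0.01/kWh → £9,580.41
17 Sep – 31 Dec 2025: 106 days × 3699 kWh/day = 392,094 kWh at £0.11/kWh → £43,130.34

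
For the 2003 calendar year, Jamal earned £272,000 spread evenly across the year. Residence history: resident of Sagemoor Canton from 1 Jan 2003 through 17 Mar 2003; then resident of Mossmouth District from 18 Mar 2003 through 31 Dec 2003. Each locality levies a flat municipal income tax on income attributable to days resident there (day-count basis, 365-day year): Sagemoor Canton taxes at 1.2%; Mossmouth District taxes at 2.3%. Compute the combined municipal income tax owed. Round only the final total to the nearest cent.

Sagemoor Canton, 1 Jan – 17 Mar 2003: 76 days → £272,000 × 1.2% × 76/365 = £679.6274
Mossmouth District, 18 Mar – 31 Dec 2003: 289 days → £272,000 × 2.3% × 289/365 = £4,953.3808
Total = £5,633.0082

£5,633.01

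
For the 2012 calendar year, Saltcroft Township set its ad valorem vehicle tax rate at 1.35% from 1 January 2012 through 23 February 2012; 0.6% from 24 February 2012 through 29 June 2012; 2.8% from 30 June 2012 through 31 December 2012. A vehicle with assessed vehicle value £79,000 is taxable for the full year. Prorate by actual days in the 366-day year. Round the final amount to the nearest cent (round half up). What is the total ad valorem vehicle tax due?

1 January – 23 February 2012: 54 days at 1.35% → £79,000 × 1.35% × 54/366 = £157.3525
24 February – 29 June 2012: 127 days at 0.6% → £79,000 × 0.6% × 127/366 = £164.4754
30 June – 31 December 2012: 185 days at 2.8% → £79,000 × 2.8% × 185/366 = £1,118.0874
Total = £1,439.9153

£1,439.92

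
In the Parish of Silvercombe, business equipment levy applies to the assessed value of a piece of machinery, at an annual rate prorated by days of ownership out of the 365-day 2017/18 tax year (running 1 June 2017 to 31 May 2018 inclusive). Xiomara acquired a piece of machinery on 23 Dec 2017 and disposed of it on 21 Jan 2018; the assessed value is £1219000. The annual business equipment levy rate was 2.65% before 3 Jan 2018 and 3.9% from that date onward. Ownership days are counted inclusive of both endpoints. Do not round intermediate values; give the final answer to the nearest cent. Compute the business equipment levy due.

£3448.27

23 Dec 2017 – 2 Jan 2018: 11 days at 2.65% → £1219000 × 2.65% × 11/365 = £973.5301
3 Jan – 21 Jan 2018: 19 days at 3.9% → £1219000 × 3.9% × 19/365 = £2474.7370
Total = £3448.2671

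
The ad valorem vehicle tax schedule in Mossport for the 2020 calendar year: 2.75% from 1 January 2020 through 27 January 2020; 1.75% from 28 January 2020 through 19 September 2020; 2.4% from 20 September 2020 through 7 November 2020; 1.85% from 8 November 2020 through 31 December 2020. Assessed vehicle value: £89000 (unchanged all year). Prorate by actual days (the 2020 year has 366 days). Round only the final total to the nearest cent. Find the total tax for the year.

1 January – 27 January 2020: 27 days at 2.75% → £89000 × 2.75% × 27/366 = £180.5533
28 January – 19 September 2020: 236 days at 1.75% → £89000 × 1.75% × 236/366 = £1004.2896
20 September – 7 November 2020: 49 days at 2.4% → £89000 × 2.4% × 49/366 = £285.9672
8 November – 31 December 2020: 54 days at 1.85% → £89000 × 1.85% × 54/366 = £242.9262
Total = £1713.7363

£1713.74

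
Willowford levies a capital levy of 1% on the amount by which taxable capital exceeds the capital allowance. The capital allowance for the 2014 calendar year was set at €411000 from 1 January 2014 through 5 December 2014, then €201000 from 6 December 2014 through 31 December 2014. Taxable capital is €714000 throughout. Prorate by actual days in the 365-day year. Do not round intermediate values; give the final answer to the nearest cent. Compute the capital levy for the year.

1 January – 5 December 2014: 339 days, exemption €411000 → (€714000 − €411000) × 1% × 339/365 = €2814.1644
6 December – 31 December 2014: 26 days, exemption €201000 → (€714000 − €201000) × 1% × 26/365 = €365.4247
Total = €3179.5890

€3179.59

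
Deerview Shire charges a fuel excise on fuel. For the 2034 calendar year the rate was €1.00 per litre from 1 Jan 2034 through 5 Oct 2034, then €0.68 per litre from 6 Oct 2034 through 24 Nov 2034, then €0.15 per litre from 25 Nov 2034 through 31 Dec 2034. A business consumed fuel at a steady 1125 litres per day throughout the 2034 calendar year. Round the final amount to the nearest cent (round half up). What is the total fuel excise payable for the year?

€357,243.75

1 Jan – 5 Oct 2034: 278 days × 1125 litres/day = 312,750 litres at €1.00/litre → €312,750.00
6 Oct – 24 Nov 2034: 50 days × 1125 litres/day = 56,250 litres at €0.68/litre → €38,250.00
25 Nov – 31 Dec 2034: 37 days × 1125 litres/day = 41,625 litres at €0.15/litre → €6,243.75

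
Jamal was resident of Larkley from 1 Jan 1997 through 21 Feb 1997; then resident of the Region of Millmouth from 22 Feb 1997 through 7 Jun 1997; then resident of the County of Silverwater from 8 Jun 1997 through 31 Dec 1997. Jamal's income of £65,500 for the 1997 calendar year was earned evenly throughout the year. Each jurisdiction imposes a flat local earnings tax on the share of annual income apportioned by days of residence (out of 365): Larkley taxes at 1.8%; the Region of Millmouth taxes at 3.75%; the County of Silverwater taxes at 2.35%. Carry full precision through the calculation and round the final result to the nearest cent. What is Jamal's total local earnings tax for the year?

£1,754.23

Larkley, 1 Jan – 21 Feb 1997: 52 days → £65,500 × 1.8% × 52/365 = £167.9671
The Region of Millmouth, 22 Feb – 7 Jun 1997: 106 days → £65,500 × 3.75% × 106/365 = £713.3219
The County of Silverwater, 8 Jun – 31 Dec 1997: 207 days → £65,500 × 2.35% × 207/365 = £872.9445
Total = £1,754.2336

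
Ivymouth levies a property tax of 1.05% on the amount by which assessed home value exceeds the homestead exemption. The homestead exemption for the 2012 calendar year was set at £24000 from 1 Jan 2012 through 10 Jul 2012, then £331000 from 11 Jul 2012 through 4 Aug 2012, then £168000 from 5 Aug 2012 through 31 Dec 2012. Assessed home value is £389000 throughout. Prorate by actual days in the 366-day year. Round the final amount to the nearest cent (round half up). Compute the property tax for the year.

£2996.77

1 Jan – 10 Jul 2012: 192 days, exemption £24000 → (£389000 − £24000) × 1.05% × 192/366 = £2010.4918
11 Jul – 4 Aug 2012: 25 days, exemption £331000 → (£389000 − £331000) × 1.05% × 25/366 = £41.5984
5 Aug – 31 Dec 2012: 149 days, exemption £168000 → (£389000 − £168000) × 1.05% × 149/366 = £944.6844
Total = £2996.7746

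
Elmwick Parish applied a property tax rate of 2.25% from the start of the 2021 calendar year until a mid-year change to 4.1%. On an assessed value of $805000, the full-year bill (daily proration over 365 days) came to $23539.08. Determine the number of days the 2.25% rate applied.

232 days

Let d = days at the first rate; then 365 − d days at the second rate.
$805000 × [2.25%·d + 4.1%·(365−d)] / 365 = $23539.08
Solving gives d = 232, so the new rate took effect on 21 Aug 2021.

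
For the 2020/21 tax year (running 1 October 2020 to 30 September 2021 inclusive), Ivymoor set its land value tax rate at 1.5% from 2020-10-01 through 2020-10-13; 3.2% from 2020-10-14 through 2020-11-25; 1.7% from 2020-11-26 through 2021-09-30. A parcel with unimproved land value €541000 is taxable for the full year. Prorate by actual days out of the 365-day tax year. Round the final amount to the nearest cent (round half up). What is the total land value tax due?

€10114.48

2020-10-01 to 2020-10-13: 13 days at 1.5% → €541000 × 1.5% × 13/365 = €289.0274
2020-10-14 to 2020-11-25: 43 days at 3.2% → €541000 × 3.2% × 43/365 = €2039.4959
2020-11-26 to 2021-09-30: 309 days at 1.7% → €541000 × 1.7% × 309/365 = €7785.9534
Total = €10114.4767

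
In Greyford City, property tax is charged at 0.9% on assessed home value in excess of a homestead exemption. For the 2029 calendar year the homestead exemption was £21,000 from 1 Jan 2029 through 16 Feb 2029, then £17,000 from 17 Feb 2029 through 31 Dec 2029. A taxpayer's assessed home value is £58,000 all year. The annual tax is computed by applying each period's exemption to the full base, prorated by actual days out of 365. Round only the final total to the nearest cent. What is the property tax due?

1 Jan – 16 Feb 2029: 47 days, exemption £21,000 → (£58,000 − £21,000) × 0.9% × 47/365 = £42.8795
17 Feb – 31 Dec 2029: 318 days, exemption £17,000 → (£58,000 − £17,000) × 0.9% × 318/365 = £321.4849
Total = £364.3644

£364.36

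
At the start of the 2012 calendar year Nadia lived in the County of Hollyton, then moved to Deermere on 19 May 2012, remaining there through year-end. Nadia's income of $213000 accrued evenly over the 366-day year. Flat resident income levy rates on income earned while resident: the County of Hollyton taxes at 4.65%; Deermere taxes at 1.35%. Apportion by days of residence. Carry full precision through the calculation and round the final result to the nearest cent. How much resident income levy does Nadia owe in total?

The County of Hollyton, 1 Jan – 18 May 2012: 139 days → $213000 × 4.65% × 139/366 = $3761.5451
Deermere, 19 May – 31 Dec 2012: 227 days → $213000 × 1.35% × 227/366 = $1783.4385
Total = $5544.9836

$5544.98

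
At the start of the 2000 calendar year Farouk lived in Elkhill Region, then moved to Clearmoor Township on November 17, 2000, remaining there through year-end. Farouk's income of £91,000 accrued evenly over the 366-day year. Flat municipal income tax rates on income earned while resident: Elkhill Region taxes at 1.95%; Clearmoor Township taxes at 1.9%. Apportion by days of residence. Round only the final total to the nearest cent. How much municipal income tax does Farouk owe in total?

£1,768.91

Elkhill Region, January 1 – November 16, 2000: 321 days → £91,000 × 1.95% × 321/366 = £1,556.3238
Clearmoor Township, November 17 – December 31, 2000: 45 days → £91,000 × 1.9% × 45/366 = £212.5820
Total = £1,768.9057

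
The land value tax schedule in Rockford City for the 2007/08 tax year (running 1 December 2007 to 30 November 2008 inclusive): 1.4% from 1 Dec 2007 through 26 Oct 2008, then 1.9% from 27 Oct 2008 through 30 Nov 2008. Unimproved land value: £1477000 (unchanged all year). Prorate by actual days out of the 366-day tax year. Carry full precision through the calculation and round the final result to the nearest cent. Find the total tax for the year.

£21384.22

1 Dec 2007 – 26 Oct 2008: 331 days at 1.4% → £1477000 × 1.4% × 331/366 = £18700.5956
27 Oct – 30 Nov 2008: 35 days at 1.9% → £1477000 × 1.9% × 35/366 = £2683.6202
Total = £21384.2158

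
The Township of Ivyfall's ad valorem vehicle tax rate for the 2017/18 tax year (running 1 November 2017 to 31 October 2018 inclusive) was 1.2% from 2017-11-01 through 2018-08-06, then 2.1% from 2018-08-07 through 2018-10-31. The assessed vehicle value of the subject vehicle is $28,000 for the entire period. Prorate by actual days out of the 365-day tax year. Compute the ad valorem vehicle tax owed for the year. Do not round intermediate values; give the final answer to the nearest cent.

$395.38

2017-11-01 to 2018-08-06: 279 days at 1.2% → $28,000 × 1.2% × 279/365 = $256.8329
2018-08-07 to 2018-10-31: 86 days at 2.1% → $28,000 × 2.1% × 86/365 = $138.5425
Total = $395.3753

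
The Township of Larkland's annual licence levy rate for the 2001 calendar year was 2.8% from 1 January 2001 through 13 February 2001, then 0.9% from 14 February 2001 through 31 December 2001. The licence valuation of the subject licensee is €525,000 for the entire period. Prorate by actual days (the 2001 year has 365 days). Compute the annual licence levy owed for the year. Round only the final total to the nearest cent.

1 January – 13 February 2001: 44 days at 2.8% → €525,000 × 2.8% × 44/365 = €1,772.0548
14 February – 31 December 2001: 321 days at 0.9% → €525,000 × 0.9% × 321/365 = €4,155.4110
Total = €5,927.4658

€5,927.47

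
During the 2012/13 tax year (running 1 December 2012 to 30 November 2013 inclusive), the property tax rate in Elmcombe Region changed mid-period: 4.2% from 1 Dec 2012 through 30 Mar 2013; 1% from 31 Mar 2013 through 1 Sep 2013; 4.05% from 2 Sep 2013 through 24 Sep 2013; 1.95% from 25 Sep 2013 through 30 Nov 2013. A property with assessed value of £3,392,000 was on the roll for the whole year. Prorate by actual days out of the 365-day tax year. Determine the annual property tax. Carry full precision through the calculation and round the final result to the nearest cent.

1 Dec 2012 – 30 Mar 2013: 120 days at 4.2% → £3,392,000 × 4.2% × 120/365 = £46,837.4795
31 Mar – 1 Sep 2013: 155 days at 1% → £3,392,000 × 1% × 155/365 = £14,404.3836
2 Sep – 24 Sep 2013: 23 days at 4.05% → £3,392,000 × 4.05% × 23/365 = £8,656.5699
25 Sep – 30 Nov 2013: 67 days at 1.95% → £3,392,000 × 1.95% × 67/365 = £12,141.5014
Total = £82,039.9342

£82,039.93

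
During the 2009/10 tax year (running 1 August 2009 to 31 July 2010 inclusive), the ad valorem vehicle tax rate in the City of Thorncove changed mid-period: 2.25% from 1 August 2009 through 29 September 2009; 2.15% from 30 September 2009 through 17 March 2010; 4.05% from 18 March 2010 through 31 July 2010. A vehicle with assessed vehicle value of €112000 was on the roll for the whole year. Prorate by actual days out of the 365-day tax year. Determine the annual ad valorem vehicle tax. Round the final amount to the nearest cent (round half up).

€3219.31

1 August – 29 September 2009: 60 days at 2.25% → €112000 × 2.25% × 60/365 = €414.2466
30 September 2009 – 17 March 2010: 169 days at 2.15% → €112000 × 2.15% × 169/365 = €1114.9370
18 March – 31 July 2010: 136 days at 4.05% → €112000 × 4.05% × 136/365 = €1690.1260
Total = €3219.3096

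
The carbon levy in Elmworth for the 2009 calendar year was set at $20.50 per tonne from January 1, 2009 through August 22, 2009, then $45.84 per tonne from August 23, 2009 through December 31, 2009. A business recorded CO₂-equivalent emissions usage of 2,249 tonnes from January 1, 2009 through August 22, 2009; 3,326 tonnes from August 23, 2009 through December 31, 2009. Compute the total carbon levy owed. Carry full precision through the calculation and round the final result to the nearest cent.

January 1 – August 22, 2009: 2,249 tonnes at $20.50/tonne → $46,104.50
August 23 – December 31, 2009: 3,326 tonnes at $45.84/tonne → $152,463.84

$198,568.34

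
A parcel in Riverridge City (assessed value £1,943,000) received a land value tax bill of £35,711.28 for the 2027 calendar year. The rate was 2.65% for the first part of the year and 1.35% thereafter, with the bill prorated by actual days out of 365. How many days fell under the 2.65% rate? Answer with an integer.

137 days

Let d = days at the first rate; then 365 − d days at the second rate.
£1,943,000 × [2.65%·d + 1.35%·(365−d)] / 365 = £35,711.28
Solving gives d = 137, so the new rate took effect on May 18, 2027.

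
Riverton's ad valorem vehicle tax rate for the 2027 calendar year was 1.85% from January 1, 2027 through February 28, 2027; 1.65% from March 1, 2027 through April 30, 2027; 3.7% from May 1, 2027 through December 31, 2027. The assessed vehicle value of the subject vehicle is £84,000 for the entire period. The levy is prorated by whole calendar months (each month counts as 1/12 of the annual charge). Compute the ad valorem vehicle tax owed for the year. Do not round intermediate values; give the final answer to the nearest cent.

£2,562.00

January 1 – February 28, 2027: 2 months at 1.85% → £84,000 × 1.85% × 2/12 = £259.0000
March 1 – April 30, 2027: 2 months at 1.65% → £84,000 × 1.65% × 2/12 = £231.0000
May 1 – December 31, 2027: 8 months at 3.7% → £84,000 × 3.7% × 8/12 = £2,072.0000
Total = £2,562.0000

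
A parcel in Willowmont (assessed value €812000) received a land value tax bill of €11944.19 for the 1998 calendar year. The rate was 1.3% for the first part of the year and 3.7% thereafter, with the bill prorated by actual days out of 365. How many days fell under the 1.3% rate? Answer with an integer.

Let d = days at the first rate; then 365 − d days at the second rate.
€812000 × [1.3%·d + 3.7%·(365−d)] / 365 = €11944.19
Solving gives d = 339, so the new rate took effect on December 6, 1998.

339 days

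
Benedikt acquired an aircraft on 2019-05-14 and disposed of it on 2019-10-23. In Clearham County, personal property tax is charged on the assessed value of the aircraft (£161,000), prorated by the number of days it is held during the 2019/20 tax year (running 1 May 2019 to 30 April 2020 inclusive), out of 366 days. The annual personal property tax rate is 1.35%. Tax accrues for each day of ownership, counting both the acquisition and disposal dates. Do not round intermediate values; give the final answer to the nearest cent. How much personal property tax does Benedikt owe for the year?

Days held (2019-05-14 to 2019-10-23): 163 out of 366
Tax = £161,000 × 1.35% × 163/366 = £967.9795

£967.98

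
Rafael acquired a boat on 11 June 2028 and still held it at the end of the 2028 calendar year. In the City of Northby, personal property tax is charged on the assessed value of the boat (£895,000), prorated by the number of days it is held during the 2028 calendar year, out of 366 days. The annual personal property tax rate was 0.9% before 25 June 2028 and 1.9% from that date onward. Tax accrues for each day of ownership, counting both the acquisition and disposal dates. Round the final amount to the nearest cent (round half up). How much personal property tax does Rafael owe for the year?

£9,135.85

11 June – 24 June 2028: 14 days at 0.9% → £895,000 × 0.9% × 14/366 = £308.1148
25 June – 31 December 2028: 190 days at 1.9% → £895,000 × 1.9% × 190/366 = £8,827.7322
Total = £9,135.8470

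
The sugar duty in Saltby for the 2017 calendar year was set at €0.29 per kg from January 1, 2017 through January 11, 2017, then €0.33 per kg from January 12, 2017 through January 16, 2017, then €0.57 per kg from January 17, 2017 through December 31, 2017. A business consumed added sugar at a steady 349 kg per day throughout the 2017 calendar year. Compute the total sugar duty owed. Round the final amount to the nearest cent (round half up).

January 1 – January 11, 2017: 11 days × 349 kg/day = 3,839 kg at €0.29/kg → €1,113.31
January 12 – January 16, 2017: 5 days × 349 kg/day = 1,745 kg at €0.33/kg → €575.85
January 17 – December 31, 2017: 349 days × 349 kg/day = 121,801 kg at €0.57/kg → €69,426.57

€71,115.73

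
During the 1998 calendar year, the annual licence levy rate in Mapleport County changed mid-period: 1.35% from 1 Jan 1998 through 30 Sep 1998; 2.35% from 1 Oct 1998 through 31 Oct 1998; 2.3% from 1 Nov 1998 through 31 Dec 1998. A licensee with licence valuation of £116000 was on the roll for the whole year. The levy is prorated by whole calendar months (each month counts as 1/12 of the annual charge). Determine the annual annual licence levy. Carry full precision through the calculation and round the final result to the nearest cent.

1 Jan – 30 Sep 1998: 9 months at 1.35% → £116000 × 1.35% × 9/12 = £1174.5000
1 Oct – 31 Oct 1998: 1 month at 2.35% → £116000 × 2.35% × 1/12 = £227.1667
1 Nov – 31 Dec 1998: 2 months at 2.3% → £116000 × 2.3% × 2/12 = £444.6667
Total = £1846.3333

£1846.33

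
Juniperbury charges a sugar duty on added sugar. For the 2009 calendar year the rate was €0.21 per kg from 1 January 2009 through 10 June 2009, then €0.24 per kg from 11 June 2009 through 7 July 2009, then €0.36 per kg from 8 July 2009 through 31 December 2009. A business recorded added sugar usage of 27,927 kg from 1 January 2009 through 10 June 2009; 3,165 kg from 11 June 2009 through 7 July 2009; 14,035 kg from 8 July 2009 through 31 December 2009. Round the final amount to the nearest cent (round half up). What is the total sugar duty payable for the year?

1 January – 10 June 2009: 27,927 kg at €0.21/kg → €5,864.67
11 June – 7 July 2009: 3,165 kg at €0.24/kg → €759.60
8 July – 31 December 2009: 14,035 kg at €0.36/kg → €5,052.60

€11,676.87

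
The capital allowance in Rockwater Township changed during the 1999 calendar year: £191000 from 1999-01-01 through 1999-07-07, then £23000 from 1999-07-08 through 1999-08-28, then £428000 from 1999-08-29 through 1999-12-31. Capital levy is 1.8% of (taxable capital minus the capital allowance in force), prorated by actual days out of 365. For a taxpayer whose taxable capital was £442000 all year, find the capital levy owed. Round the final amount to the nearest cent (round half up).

£3487.86

1999-01-01 to 1999-07-07: 188 days, exemption £191000 → (£442000 − £191000) × 1.8% × 188/365 = £2327.0795
1999-07-08 to 1999-08-28: 52 days, exemption £23000 → (£442000 − £23000) × 1.8% × 52/365 = £1074.4767
1999-08-29 to 1999-12-31: 125 days, exemption £428000 → (£442000 − £428000) × 1.8% × 125/365 = £86.3014
Total = £3487.8575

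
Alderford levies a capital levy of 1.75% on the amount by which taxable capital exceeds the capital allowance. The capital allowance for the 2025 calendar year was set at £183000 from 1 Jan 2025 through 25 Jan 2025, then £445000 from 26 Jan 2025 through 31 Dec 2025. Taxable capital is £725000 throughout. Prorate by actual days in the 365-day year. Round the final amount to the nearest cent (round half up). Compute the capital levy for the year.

£5214.04

1 Jan – 25 Jan 2025: 25 days, exemption £183000 → (£725000 − £183000) × 1.75% × 25/365 = £649.6575
26 Jan – 31 Dec 2025: 340 days, exemption £445000 → (£725000 − £445000) × 1.75% × 340/365 = £4564.3836
Total = £5214.0411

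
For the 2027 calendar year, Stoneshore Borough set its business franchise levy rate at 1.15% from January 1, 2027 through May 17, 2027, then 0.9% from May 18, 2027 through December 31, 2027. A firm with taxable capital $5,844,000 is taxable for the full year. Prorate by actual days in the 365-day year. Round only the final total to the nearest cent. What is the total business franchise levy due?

$58,079.75

January 1 – May 17, 2027: 137 days at 1.15% → $5,844,000 × 1.15% × 137/365 = $25,225.2658
May 18 – December 31, 2027: 228 days at 0.9% → $5,844,000 × 0.9% × 228/365 = $32,854.4877
Total = $58,079.7534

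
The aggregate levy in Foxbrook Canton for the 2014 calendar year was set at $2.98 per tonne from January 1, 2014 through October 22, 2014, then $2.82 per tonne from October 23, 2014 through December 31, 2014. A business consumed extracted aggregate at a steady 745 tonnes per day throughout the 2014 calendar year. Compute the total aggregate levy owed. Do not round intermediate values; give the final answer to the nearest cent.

$801,992.50

January 1 – October 22, 2014: 295 days × 745 tonnes/day = 219,775 tonnes at $2.98/tonne → $654,929.50
October 23 – December 31, 2014: 70 days × 745 tonnes/day = 52,150 tonnes at $2.82/tonne → $147,063.00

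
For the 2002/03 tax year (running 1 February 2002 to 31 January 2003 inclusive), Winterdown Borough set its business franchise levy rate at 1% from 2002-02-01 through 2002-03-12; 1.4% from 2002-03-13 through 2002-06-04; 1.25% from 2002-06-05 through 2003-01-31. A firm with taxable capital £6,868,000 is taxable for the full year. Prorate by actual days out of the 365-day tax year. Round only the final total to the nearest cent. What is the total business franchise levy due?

2002-02-01 to 2002-03-12: 40 days at 1% → £6,868,000 × 1% × 40/365 = £7,526.5753
2002-03-13 to 2002-06-04: 84 days at 1.4% → £6,868,000 × 1.4% × 84/365 = £22,128.1315
2002-06-05 to 2003-01-31: 241 days at 1.25% → £6,868,000 × 1.25% × 241/365 = £56,684.5205
Total = £86,339.2274

£86,339.23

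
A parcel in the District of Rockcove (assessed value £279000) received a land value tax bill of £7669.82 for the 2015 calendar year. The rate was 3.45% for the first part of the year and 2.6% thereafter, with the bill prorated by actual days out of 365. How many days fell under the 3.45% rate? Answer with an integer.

64 days

Let d = days at the first rate; then 365 − d days at the second rate.
£279000 × [3.45%·d + 2.6%·(365−d)] / 365 = £7669.82
Solving gives d = 64, so the new rate took effect on March 6, 2015.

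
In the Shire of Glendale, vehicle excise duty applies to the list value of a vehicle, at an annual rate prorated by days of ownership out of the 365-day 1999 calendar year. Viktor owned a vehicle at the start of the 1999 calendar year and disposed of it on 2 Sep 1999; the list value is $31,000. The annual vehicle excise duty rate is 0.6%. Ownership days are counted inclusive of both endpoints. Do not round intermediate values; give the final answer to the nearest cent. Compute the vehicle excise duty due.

$124.85

Days held (1 Jan – 2 Sep 1999): 245 out of 365
Tax = $31,000 × 0.6% × 245/365 = $124.8493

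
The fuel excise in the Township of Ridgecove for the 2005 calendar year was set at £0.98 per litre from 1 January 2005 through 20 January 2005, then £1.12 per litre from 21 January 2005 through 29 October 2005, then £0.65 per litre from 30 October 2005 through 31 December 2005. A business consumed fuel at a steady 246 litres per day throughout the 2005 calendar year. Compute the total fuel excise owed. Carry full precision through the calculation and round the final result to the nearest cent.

1 January – 20 January 2005: 20 days × 246 litres/day = 4,920 litres at £0.98/litre → £4,821.60
21 January – 29 October 2005: 282 days × 246 litres/day = 69,372 litres at £1.12/litre → £77,696.64
30 October – 31 December 2005: 63 days × 246 litres/day = 15,498 litres at £0.65/litre → £10,073.70

£92,591.94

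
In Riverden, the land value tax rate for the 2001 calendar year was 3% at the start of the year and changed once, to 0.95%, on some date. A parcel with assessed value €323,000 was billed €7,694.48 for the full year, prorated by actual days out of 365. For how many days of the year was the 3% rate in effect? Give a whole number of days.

255 days

Let d = days at the first rate; then 365 − d days at the second rate.
€323,000 × [3%·d + 0.95%·(365−d)] / 365 = €7,694.48
Solving gives d = 255, so the new rate took effect on September 13, 2001.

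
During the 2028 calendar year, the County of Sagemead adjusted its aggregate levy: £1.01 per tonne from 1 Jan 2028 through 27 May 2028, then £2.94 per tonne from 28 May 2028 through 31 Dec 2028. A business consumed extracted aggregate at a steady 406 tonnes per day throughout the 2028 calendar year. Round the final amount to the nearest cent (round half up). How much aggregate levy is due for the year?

£320902.40

1 Jan – 27 May 2028: 148 days × 406 tonnes/day = 60,088 tonnes at £1.01/tonne → £60688.88
28 May – 31 Dec 2028: 218 days × 406 tonnes/day = 88,508 tonnes at £2.94/tonne → £260213.52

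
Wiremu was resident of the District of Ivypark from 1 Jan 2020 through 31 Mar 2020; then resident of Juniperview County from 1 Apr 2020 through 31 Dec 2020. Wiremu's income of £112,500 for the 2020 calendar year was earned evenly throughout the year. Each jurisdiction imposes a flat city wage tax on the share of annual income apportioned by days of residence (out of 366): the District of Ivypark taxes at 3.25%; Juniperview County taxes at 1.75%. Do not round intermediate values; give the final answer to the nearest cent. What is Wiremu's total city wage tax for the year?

£2,388.32

The District of Ivypark, 1 Jan – 31 Mar 2020: 91 days → £112,500 × 3.25% × 91/366 = £909.0676
Juniperview County, 1 Apr – 31 Dec 2020: 275 days → £112,500 × 1.75% × 275/366 = £1,479.2520
Total = £2,388.3197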